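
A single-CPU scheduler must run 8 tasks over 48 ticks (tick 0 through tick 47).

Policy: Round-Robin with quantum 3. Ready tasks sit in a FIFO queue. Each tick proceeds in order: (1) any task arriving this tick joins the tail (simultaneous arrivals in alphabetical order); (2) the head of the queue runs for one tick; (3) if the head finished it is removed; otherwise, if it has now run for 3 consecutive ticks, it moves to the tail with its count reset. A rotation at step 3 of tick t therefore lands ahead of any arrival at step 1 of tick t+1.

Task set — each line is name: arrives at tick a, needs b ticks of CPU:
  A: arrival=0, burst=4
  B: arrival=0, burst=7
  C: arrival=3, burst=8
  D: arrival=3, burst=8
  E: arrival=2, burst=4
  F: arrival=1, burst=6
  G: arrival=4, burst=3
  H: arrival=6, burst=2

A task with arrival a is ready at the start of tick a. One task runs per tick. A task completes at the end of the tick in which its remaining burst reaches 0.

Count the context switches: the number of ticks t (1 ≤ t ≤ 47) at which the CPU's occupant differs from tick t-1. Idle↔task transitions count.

context switches = 17

t=0: queue=[A,B] q_used=0 → run A
t=1: queue=[A,B,F] q_used=1 → run A
t=2: queue=[A,B,F,E] q_used=2 → run A
t=3: queue=[B,F,E,A,C,D] q_used=0 → run B
t=4: queue=[B,F,E,A,C,D,G] q_used=1 → run B
t=5: queue=[B,F,E,A,C,D,G] q_used=2 → run B
t=6: queue=[F,E,A,C,D,G,B,H] q_used=0 → run F
t=7: queue=[F,E,A,C,D,G,B,H] q_used=1 → run F
t=8: queue=[F,E,A,C,D,G,B,H] q_used=2 → run F
t=9: queue=[E,A,C,D,G,B,H,F] q_used=0 → run E
t=10: queue=[E,A,C,D,G,B,H,F] q_used=1 → run E
t=11: queue=[E,A,C,D,G,B,H,F] q_used=2 → run E
t=12: queue=[A,C,D,G,B,H,F,E] q_used=0 → run A
t=13: queue=[C,D,G,B,H,F,E] q_used=0 → run C
t=14: queue=[C,D,G,B,H,F,E] q_used=1 → run C
t=15: queue=[C,D,G,B,H,F,E] q_used=2 → run C
t=16: queue=[D,G,B,H,F,E,C] q_used=0 → run D
t=17: queue=[D,G,B,H,F,E,C] q_used=1 → run D
t=18: queue=[D,G,B,H,F,E,C] q_used=2 → run D
t=19: queue=[G,B,H,F,E,C,D] q_used=0 → run G
t=20: queue=[G,B,H,F,E,C,D] q_used=1 → run G
t=21: queue=[G,B,H,F,E,C,D] q_used=2 → run G
t=22: queue=[B,H,F,E,C,D] q_used=0 → run B
t=23: queue=[B,H,F,E,C,D] q_used=1 → run B
t=24: queue=[B,H,F,E,C,D] q_used=2 → run B
t=25: queue=[H,F,E,C,D,B] q_used=0 → run H
t=26: queue=[H,F,E,C,D,B] q_used=1 → run H
t=27: queue=[F,E,C,D,B] q_used=0 → run F
t=28: queue=[F,E,C,D,B] q_used=1 → run F
t=29: queue=[F,E,C,D,B] q_used=2 → run F
t=30: queue=[E,C,D,B] q_used=0 → run E
t=31: queue=[C,D,B] q_used=0 → run C
t=32: queue=[C,D,B] q_used=1 → run C
t=33: queue=[C,D,B] q_used=2 → run C
t=34: queue=[D,B,C] q_used=0 → run D
t=35: queue=[D,B,C] q_used=1 → run D
t=36: queue=[D,B,C] q_used=2 → run D
t=37: queue=[B,C,D] q_used=0 → run B
t=38: queue=[C,D] q_used=0 → run C
t=39: queue=[C,D] q_used=1 → run C
t=40: queue=[D] q_used=0 → run D
t=41: queue=[D] q_used=1 → run D
t=42: (idle)
t=43: (idle)
t=44: (idle)
t=45: (idle)
t=46: (idle)
t=47: (idle)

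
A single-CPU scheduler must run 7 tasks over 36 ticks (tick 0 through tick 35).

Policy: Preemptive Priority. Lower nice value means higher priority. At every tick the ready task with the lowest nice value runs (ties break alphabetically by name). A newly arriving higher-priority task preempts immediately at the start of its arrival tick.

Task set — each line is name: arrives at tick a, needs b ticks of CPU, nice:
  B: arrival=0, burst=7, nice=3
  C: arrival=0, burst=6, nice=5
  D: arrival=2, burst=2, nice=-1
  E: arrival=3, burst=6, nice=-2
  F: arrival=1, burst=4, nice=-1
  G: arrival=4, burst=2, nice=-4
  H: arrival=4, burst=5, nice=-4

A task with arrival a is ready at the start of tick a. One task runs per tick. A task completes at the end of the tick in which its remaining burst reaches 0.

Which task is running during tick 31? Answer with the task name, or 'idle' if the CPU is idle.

t=0: ready={B,C} → run B
t=1: ready={B,C,F} → run F
t=2: ready={B,C,D,F} → run D
t=3: ready={B,C,D,E,F} → run E
t=4: ready={B,C,D,E,F,G,H} → run G
t=5: ready={B,C,D,E,F,G,H} → run G
t=6: ready={B,C,D,E,F,H} → run H
t=7: ready={B,C,D,E,F,H} → run H
t=8: ready={B,C,D,E,F,H} → run H
t=9: ready={B,C,D,E,F,H} → run H
t=10: ready={B,C,D,E,F,H} → run H
t=11: ready={B,C,D,E,F} → run E
t=12: ready={B,C,D,E,F} → run E
t=13: ready={B,C,D,E,F} → run E
t=14: ready={B,C,D,E,F} → run E
t=15: ready={B,C,D,E,F} → run E
t=16: ready={B,C,D,F} → run D
t=17: ready={B,C,F} → run F
t=18: ready={B,C,F} → run F
t=19: ready={B,C,F} → run F
t=20: ready={B,C} → run B
t=21: ready={B,C} → run B
t=22: ready={B,C} → run B
t=23: ready={B,C} → run B
t=24: ready={B,C} → run B
t=25: ready={B,C} → run B
t=26: ready={C} → run C
t=27: ready={C} → run C
t=28: ready={C} → run C
t=29: ready={C} → run C
t=30: ready={C} → run C
t=31: ready={C} → run C
t=32: (idle)
t=33: (idle)
t=34: (idle)
t=35: (idle)

running at tick 31 = C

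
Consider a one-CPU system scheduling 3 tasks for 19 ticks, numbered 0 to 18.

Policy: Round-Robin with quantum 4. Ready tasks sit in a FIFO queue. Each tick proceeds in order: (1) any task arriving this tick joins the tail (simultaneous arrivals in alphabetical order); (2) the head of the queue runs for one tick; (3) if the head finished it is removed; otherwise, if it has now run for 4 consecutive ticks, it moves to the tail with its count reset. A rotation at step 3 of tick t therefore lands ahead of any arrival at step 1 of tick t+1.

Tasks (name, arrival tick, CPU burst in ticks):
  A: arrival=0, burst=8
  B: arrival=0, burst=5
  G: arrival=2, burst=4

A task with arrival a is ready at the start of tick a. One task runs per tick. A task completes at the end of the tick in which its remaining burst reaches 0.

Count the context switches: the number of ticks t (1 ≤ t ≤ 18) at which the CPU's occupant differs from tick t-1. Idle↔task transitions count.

t=0: queue=[A,B] q_used=0 → run A
t=1: queue=[A,B] q_used=1 → run A
t=2: queue=[A,B,G] q_used=2 → run A
t=3: queue=[A,B,G] q_used=3 → run A
t=4: queue=[B,G,A] q_used=0 → run B
t=5: queue=[B,G,A] q_used=1 → run B
t=6: queue=[B,G,A] q_used=2 → run B
t=7: queue=[B,G,A] q_used=3 → run B
t=8: queue=[G,A,B] q_used=0 → run G
t=9: queue=[G,A,B] q_used=1 → run G
t=10: queue=[G,A,B] q_used=2 → run G
t=11: queue=[G,A,B] q_used=3 → run G
t=12: queue=[A,B] q_used=0 → run A
t=13: queue=[A,B] q_used=1 → run A
t=14: queue=[A,B] q_used=2 → run A
t=15: queue=[A,B] q_used=3 → run A
t=16: queue=[B] q_used=0 → run B
t=17: (idle)
t=18: (idle)

context switches = 5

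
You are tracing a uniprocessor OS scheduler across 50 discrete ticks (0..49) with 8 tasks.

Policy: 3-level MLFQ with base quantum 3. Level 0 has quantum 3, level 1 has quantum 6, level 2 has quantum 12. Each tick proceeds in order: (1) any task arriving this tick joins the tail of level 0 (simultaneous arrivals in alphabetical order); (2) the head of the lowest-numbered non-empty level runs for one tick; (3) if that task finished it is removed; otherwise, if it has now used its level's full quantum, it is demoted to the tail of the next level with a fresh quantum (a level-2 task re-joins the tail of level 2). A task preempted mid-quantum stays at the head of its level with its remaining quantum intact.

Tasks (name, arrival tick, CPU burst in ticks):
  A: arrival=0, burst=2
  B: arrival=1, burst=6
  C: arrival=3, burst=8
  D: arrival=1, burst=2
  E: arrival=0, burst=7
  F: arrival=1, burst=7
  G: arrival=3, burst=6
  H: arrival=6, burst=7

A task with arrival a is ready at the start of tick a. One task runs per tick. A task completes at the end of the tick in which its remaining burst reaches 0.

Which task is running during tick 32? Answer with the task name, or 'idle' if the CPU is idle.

running at tick 32 = F

t=0: L0/L1/L2 = AE/-/- → run A
t=1: L0/L1/L2 = AEBDF/-/- → run A
t=2: L0/L1/L2 = EBDF/-/- → run E
t=3: L0/L1/L2 = EBDFCG/-/- → run E
t=4: L0/L1/L2 = EBDFCG/-/- → run E
t=5: L0/L1/L2 = BDFCG/E/- → run B
t=6: L0/L1/L2 = BDFCGH/E/- → run B
t=7: L0/L1/L2 = BDFCGH/E/- → run B
t=8: L0/L1/L2 = DFCGH/EB/- → run D
t=9: L0/L1/L2 = DFCGH/EB/- → run D
t=10: L0/L1/L2 = FCGH/EB/- → run F
t=11: L0/L1/L2 = FCGH/EB/- → run F
t=12: L0/L1/L2 = FCGH/EB/- → run F
t=13: L0/L1/L2 = CGH/EBF/- → run C
t=14: L0/L1/L2 = CGH/EBF/- → run C
t=15: L0/L1/L2 = CGH/EBF/- → run C
t=16: L0/L1/L2 = GH/EBFC/- → run G
t=17: L0/L1/L2 = GH/EBFC/- → run G
t=18: L0/L1/L2 = GH/EBFC/- → run G
t=19: L0/L1/L2 = H/EBFCG/- → run H
t=20: L0/L1/L2 = H/EBFCG/- → run H
t=21: L0/L1/L2 = H/EBFCG/- → run H
t=22: L0/L1/L2 = -/EBFCGH/- → run E
t=23: L0/L1/L2 = -/EBFCGH/- → run E
t=24: L0/L1/L2 = -/EBFCGH/- → run E
t=25: L0/L1/L2 = -/EBFCGH/- → run E
t=26: L0/L1/L2 = -/BFCGH/- → run B
t=27: L0/L1/L2 = -/BFCGH/- → run B
t=28: L0/L1/L2 = -/BFCGH/- → run B
t=29: L0/L1/L2 = -/FCGH/- → run F
t=30: L0/L1/L2 = -/FCGH/- → run F
t=31: L0/L1/L2 = -/FCGH/- → run F
t=32: L0/L1/L2 = -/FCGH/- → run F
t=33: L0/L1/L2 = -/CGH/- → run C
t=34: L0/L1/L2 = -/CGH/- → run C
t=35: L0/L1/L2 = -/CGH/- → run C
t=36: L0/L1/L2 = -/CGH/- → run C
t=37: L0/L1/L2 = -/CGH/- → run C
t=38: L0/L1/L2 = -/GH/- → run G
t=39: L0/L1/L2 = -/GH/- → run G
t=40: L0/L1/L2 = -/GH/- → run G
t=41: L0/L1/L2 = -/H/- → run H
t=42: L0/L1/L2 = -/H/- → run H
t=43: L0/L1/L2 = -/H/- → run H
t=44: L0/L1/L2 = -/H/- → run H
t=45: (idle)
t=46: (idle)
t=47: (idle)
t=48: (idle)
t=49: (idle)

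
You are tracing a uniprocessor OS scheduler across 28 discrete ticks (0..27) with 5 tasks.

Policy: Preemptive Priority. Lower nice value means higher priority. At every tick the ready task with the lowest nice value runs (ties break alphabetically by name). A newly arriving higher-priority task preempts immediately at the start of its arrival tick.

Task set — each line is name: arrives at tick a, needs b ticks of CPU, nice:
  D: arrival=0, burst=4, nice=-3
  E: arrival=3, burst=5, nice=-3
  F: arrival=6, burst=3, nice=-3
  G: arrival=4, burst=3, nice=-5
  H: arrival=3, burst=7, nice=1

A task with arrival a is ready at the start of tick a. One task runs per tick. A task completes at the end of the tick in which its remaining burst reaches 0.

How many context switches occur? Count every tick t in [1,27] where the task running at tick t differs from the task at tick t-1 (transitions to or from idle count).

context switches = 5

t=0: ready={D} → run D
t=1: ready={D} → run D
t=2: ready={D} → run D
t=3: ready={D,E,H} → run D
t=4: ready={E,G,H} → run G
t=5: ready={E,G,H} → run G
t=6: ready={E,F,G,H} → run G
t=7: ready={E,F,H} → run E
t=8: ready={E,F,H} → run E
t=9: ready={E,F,H} → run E
t=10: ready={E,F,H} → run E
t=11: ready={E,F,H} → run E
t=12: ready={F,H} → run F
t=13: ready={F,H} → run F
t=14: ready={F,H} → run F
t=15: ready={H} → run H
t=16: ready={H} → run H
t=17: ready={H} → run H
t=18: ready={H} → run H
t=19: ready={H} → run H
t=20: ready={H} → run H
t=21: ready={H} → run H
t=22: (idle)
t=23: (idle)
t=24: (idle)
t=25: (idle)
t=26: (idle)
t=27: (idle)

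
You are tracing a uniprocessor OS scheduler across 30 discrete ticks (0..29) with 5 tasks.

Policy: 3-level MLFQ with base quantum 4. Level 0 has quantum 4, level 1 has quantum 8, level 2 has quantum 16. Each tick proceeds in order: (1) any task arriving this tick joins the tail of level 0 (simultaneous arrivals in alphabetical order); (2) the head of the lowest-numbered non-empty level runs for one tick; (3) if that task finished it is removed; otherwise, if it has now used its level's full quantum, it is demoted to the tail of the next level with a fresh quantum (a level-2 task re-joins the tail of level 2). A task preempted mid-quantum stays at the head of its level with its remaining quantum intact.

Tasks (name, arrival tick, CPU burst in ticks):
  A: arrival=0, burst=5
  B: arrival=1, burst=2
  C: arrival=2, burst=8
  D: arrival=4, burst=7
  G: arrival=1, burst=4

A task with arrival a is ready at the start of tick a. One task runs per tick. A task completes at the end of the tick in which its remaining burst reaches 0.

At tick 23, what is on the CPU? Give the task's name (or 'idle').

running at tick 23 = D

t=0: L0/L1/L2 = A/-/- → run A
t=1: L0/L1/L2 = ABG/-/- → run A
t=2: L0/L1/L2 = ABGC/-/- → run A
t=3: L0/L1/L2 = ABGC/-/- → run A
t=4: L0/L1/L2 = BGCD/A/- → run B
t=5: L0/L1/L2 = BGCD/A/- → run B
t=6: L0/L1/L2 = GCD/A/- → run G
t=7: L0/L1/L2 = GCD/A/- → run G
t=8: L0/L1/L2 = GCD/A/- → run G
t=9: L0/L1/L2 = GCD/A/- → run G
t=10: L0/L1/L2 = CD/A/- → run C
t=11: L0/L1/L2 = CD/A/- → run C
t=12: L0/L1/L2 = CD/A/- → run C
t=13: L0/L1/L2 = CD/A/- → run C
t=14: L0/L1/L2 = D/AC/- → run D
t=15: L0/L1/L2 = D/AC/- → run D
t=16: L0/L1/L2 = D/AC/- → run D
t=17: L0/L1/L2 = D/AC/- → run D
t=18: L0/L1/L2 = -/ACD/- → run A
t=19: L0/L1/L2 = -/CD/- → run C
t=20: L0/L1/L2 = -/CD/- → run C
t=21: L0/L1/L2 = -/CD/- → run C
t=22: L0/L1/L2 = -/CD/- → run C
t=23: L0/L1/L2 = -/D/- → run D
t=24: L0/L1/L2 = -/D/- → run D
t=25: L0/L1/L2 = -/D/- → run D
t=26: (idle)
t=27: (idle)
t=28: (idle)
t=29: (idle)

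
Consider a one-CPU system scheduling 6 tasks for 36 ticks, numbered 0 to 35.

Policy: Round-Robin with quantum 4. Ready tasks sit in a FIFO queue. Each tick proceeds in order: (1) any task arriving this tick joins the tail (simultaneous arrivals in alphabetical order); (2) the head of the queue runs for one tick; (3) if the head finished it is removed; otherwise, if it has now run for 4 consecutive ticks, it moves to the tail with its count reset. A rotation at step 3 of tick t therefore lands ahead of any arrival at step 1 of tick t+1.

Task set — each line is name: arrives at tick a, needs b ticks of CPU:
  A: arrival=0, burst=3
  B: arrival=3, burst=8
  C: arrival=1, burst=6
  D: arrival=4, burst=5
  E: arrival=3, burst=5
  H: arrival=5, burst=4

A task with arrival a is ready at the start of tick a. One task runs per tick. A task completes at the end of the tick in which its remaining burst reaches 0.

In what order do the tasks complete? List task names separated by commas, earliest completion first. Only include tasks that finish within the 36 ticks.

completion order = A, H, C, B, E, D

t=0: queue=[A] q_used=0 → run A
t=1: queue=[A,C] q_used=1 → run A
t=2: queue=[A,C] q_used=2 → run A
t=3: queue=[C,B,E] q_used=0 → run C
t=4: queue=[C,B,E,D] q_used=1 → run C
t=5: queue=[C,B,E,D,H] q_used=2 → run C
t=6: queue=[C,B,E,D,H] q_used=3 → run C
t=7: queue=[B,E,D,H,C] q_used=0 → run B
t=8: queue=[B,E,D,H,C] q_used=1 → run B
t=9: queue=[B,E,D,H,C] q_used=2 → run B
t=10: queue=[B,E,D,H,C] q_used=3 → run B
t=11: queue=[E,D,H,C,B] q_used=0 → run E
t=12: queue=[E,D,H,C,B] q_used=1 → run E
t=13: queue=[E,D,H,C,B] q_used=2 → run E
t=14: queue=[E,D,H,C,B] q_used=3 → run E
t=15: queue=[D,H,C,B,E] q_used=0 → run D
t=16: queue=[D,H,C,B,E] q_used=1 → run D
t=17: queue=[D,H,C,B,E] q_used=2 → run D
t=18: queue=[D,H,C,B,E] q_used=3 → run D
t=19: queue=[H,C,B,E,D] q_used=0 → run H
t=20: queue=[H,C,B,E,D] q_used=1 → run H
t=21: queue=[H,C,B,E,D] q_used=2 → run H
t=22: queue=[H,C,B,E,D] q_used=3 → run H
t=23: queue=[C,B,E,D] q_used=0 → run C
t=24: queue=[C,B,E,D] q_used=1 → run C
t=25: queue=[B,E,D] q_used=0 → run B
t=26: queue=[B,E,D] q_used=1 → run B
t=27: queue=[B,E,D] q_used=2 → run B
t=28: queue=[B,E,D] q_used=3 → run B
t=29: queue=[E,D] q_used=0 → run E
t=30: queue=[D] q_used=0 → run D
t=31: (idle)
t=32: (idle)
t=33: (idle)
t=34: (idle)
t=35: (idle)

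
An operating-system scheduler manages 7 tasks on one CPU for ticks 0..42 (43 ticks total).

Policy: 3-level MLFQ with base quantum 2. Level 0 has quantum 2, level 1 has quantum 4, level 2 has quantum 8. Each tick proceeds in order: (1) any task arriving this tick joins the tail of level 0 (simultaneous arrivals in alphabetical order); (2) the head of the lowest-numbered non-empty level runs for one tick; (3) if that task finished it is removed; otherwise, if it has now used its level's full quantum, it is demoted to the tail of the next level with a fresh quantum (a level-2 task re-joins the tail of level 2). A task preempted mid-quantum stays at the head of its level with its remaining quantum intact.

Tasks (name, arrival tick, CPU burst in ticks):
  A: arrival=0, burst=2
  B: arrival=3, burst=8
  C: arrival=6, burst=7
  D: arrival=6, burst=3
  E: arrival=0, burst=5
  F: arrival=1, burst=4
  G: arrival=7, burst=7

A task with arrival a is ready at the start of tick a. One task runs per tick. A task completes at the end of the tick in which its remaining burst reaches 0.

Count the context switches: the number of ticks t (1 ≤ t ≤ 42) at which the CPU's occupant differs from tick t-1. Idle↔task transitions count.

context switches = 16

t=0: L0/L1/L2 = AE/-/- → run A
t=1: L0/L1/L2 = AEF/-/- → run A
t=2: L0/L1/L2 = EF/-/- → run E
t=3: L0/L1/L2 = EFB/-/- → run E
t=4: L0/L1/L2 = FB/E/- → run F
t=5: L0/L1/L2 = FB/E/- → run F
t=6: L0/L1/L2 = BCD/EF/- → run B
t=7: L0/L1/L2 = BCDG/EF/- → run B
t=8: L0/L1/L2 = CDG/EFB/- → run C
t=9: L0/L1/L2 = CDG/EFB/- → run C
t=10: L0/L1/L2 = DG/EFBC/- → run D
t=11: L0/L1/L2 = DG/EFBC/- → run D
t=12: L0/L1/L2 = G/EFBCD/- → run G
t=13: L0/L1/L2 = G/EFBCD/- → run G
t=14: L0/L1/L2 = -/EFBCDG/- → run E
t=15: L0/L1/L2 = -/EFBCDG/- → run E
t=16: L0/L1/L2 = -/EFBCDG/- → run E
t=17: L0/L1/L2 = -/FBCDG/- → run F
t=18: L0/L1/L2 = -/FBCDG/- → run F
t=19: L0/L1/L2 = -/BCDG/- → run B
t=20: L0/L1/L2 = -/BCDG/- → run B
t=21: L0/L1/L2 = -/BCDG/- → run B
t=22: L0/L1/L2 = -/BCDG/- → run B
t=23: L0/L1/L2 = -/CDG/B → run C
t=24: L0/L1/L2 = -/CDG/B → run C
t=25: L0/L1/L2 = -/CDG/B → run C
t=26: L0/L1/L2 = -/CDG/B → run C
t=27: L0/L1/L2 = -/DG/BC → run D
t=28: L0/L1/L2 = -/G/BC → run G
t=29: L0/L1/L2 = -/G/BC → run G
t=30: L0/L1/L2 = -/G/BC → run G
t=31: L0/L1/L2 = -/G/BC → run G
t=32: L0/L1/L2 = -/-/BCG → run B
t=33: L0/L1/L2 = -/-/BCG → run B
t=34: L0/L1/L2 = -/-/CG → run C
t=35: L0/L1/L2 = -/-/G → run G
t=36: (idle)
t=37: (idle)
t=38: (idle)
t=39: (idle)
t=40: (idle)
t=41: (idle)
t=42: (idle)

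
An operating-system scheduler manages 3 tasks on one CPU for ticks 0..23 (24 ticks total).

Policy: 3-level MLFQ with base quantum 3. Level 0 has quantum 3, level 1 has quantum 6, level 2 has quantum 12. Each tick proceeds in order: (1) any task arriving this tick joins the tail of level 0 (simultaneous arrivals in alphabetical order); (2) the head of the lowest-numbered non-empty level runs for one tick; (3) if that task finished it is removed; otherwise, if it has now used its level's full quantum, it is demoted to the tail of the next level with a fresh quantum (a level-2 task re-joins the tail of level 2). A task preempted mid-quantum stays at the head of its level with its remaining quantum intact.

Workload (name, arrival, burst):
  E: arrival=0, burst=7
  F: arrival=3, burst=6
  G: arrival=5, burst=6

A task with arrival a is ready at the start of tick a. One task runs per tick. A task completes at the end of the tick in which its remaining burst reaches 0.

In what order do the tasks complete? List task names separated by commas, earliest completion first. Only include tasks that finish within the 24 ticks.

t=0: L0/L1/L2 = E/-/- → run E
t=1: L0/L1/L2 = E/-/- → run E
t=2: L0/L1/L2 = E/-/- → run E
t=3: L0/L1/L2 = F/E/- → run F
t=4: L0/L1/L2 = F/E/- → run F
t=5: L0/L1/L2 = FG/E/- → run F
t=6: L0/L1/L2 = G/EF/- → run G
t=7: L0/L1/L2 = G/EF/- → run G
t=8: L0/L1/L2 = G/EF/- → run G
t=9: L0/L1/L2 = -/EFG/- → run E
t=10: L0/L1/L2 = -/EFG/- → run E
t=11: L0/L1/L2 = -/EFG/- → run E
t=12: L0/L1/L2 = -/EFG/- → run E
t=13: L0/L1/L2 = -/FG/- → run F
t=14: L0/L1/L2 = -/FG/- → run F
t=15: L0/L1/L2 = -/FG/- → run F
t=16: L0/L1/L2 = -/G/- → run G
t=17: L0/L1/L2 = -/G/- → run G
t=18: L0/L1/L2 = -/G/- → run G
t=19: (idle)
t=20: (idle)
t=21: (idle)
t=22: (idle)
t=23: (idle)

completion order = E, F, G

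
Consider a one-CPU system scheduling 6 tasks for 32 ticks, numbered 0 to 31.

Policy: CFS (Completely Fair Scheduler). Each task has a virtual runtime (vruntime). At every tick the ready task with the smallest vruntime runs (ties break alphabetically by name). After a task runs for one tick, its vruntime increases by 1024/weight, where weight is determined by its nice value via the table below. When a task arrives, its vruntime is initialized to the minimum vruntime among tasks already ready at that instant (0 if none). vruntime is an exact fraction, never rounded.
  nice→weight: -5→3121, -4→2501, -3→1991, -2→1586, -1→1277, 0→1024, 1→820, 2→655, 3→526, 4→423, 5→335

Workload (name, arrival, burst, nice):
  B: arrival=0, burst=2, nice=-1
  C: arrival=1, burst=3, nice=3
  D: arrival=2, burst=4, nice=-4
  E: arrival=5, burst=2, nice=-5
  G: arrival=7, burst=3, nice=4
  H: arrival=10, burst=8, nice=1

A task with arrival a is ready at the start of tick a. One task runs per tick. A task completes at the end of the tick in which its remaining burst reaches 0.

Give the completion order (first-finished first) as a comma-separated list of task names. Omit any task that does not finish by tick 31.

t=0: vr[B=0] → run B
t=1: vr[B=1024/1277 C=1024/1277] → run B
t=2: vr[C=1024/1277 D=1024/1277] → run C
t=3: vr[C=923136/335851 D=1024/1277] → run D
t=4: vr[C=923136/335851 D=3868672/3193777] → run D
t=5: vr[C=923136/335851 D=5176320/3193777 E=5176320/3193777] → run D
t=6: vr[C=923136/335851 D=6483968/3193777 E=5176320/3193777] → run E
t=7: vr[C=923136/335851 D=6483968/3193777 E=19425722368/9967778017 G=19425722368/9967778017] → run E
t=8: vr[C=923136/335851 D=6483968/3193777 G=19425722368/9967778017] → run G
t=9: vr[C=923136/335851 D=6483968/3193777 G=18424085251072/4216370101191] → run D
t=10: vr[C=923136/335851 G=18424085251072/4216370101191 H=923136/335851] → run C
t=11: vr[C=1576960/335851 G=18424085251072/4216370101191 H=923136/335851] → run H
t=12: vr[C=1576960/335851 G=18424085251072/4216370101191 H=275220736/68849455] → run H
t=13: vr[C=1576960/335851 G=18424085251072/4216370101191 H=361198592/68849455] → run G
t=14: vr[C=1576960/335851 G=28631089940480/4216370101191 H=361198592/68849455] → run C
t=15: vr[G=28631089940480/4216370101191 H=361198592/68849455] → run H
t=16: vr[G=28631089940480/4216370101191 H=447176448/68849455] → run H
t=17: vr[G=28631089940480/4216370101191 H=533154304/68849455] → run G
t=18: vr[H=533154304/68849455] → run H
t=19: vr[H=123826432/13769891] → run H
t=20: vr[H=705110016/68849455] → run H
t=21: vr[H=791087872/68849455] → run H
t=22: (idle)
t=23: (idle)
t=24: (idle)
t=25: (idle)
t=26: (idle)
t=27: (idle)
t=28: (idle)
t=29: (idle)
t=30: (idle)
t=31: (idle)

completion order = B, E, D, C, G, H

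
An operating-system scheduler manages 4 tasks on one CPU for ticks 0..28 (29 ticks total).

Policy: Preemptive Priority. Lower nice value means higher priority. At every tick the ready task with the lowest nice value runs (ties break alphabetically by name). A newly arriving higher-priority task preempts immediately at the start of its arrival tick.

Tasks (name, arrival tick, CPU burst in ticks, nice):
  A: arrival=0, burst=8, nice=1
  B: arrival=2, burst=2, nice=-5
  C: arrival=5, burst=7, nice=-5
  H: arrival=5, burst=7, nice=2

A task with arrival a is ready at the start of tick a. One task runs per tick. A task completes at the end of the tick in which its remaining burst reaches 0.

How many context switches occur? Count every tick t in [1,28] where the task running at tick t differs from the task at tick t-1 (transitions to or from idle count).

context switches = 6

t=0: ready={A} → run A
t=1: ready={A} → run A
t=2: ready={A,B} → run B
t=3: ready={A,B} → run B
t=4: ready={A} → run A
t=5: ready={A,C,H} → run C
t=6: ready={A,C,H} → run C
t=7: ready={A,C,H} → run C
t=8: ready={A,C,H} → run C
t=9: ready={A,C,H} → run C
t=10: ready={A,C,H} → run C
t=11: ready={A,C,H} → run C
t=12: ready={A,H} → run A
t=13: ready={A,H} → run A
t=14: ready={A,H} → run A
t=15: ready={A,H} → run A
t=16: ready={A,H} → run A
t=17: ready={H} → run H
t=18: ready={H} → run H
t=19: ready={H} → run H
t=20: ready={H} → run H
t=21: ready={H} → run H
t=22: ready={H} → run H
t=23: ready={H} → run H
t=24: (idle)
t=25: (idle)
t=26: (idle)
t=27: (idle)
t=28: (idle)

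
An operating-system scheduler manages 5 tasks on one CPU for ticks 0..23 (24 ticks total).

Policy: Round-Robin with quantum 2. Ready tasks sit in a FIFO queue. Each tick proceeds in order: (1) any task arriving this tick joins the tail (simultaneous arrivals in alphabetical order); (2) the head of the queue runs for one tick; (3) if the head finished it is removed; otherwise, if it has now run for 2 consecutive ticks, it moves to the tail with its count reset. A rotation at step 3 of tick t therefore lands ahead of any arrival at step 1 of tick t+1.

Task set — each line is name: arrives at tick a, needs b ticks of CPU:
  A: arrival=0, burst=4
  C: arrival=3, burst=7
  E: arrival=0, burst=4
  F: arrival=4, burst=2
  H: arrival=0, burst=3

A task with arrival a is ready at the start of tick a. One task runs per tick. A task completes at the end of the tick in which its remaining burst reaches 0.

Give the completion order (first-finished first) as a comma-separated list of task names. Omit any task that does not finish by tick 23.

completion order = A, E, F, H, C

t=0: queue=[A,E,H] q_used=0 → run A
t=1: queue=[A,E,H] q_used=1 → run A
t=2: queue=[E,H,A] q_used=0 → run E
t=3: queue=[E,H,A,C] q_used=1 → run E
t=4: queue=[H,A,C,E,F] q_used=0 → run H
t=5: queue=[H,A,C,E,F] q_used=1 → run H
t=6: queue=[A,C,E,F,H] q_used=0 → run A
t=7: queue=[A,C,E,F,H] q_used=1 → run A
t=8: queue=[C,E,F,H] q_used=0 → run C
t=9: queue=[C,E,F,H] q_used=1 → run C
t=10: queue=[E,F,H,C] q_used=0 → run E
t=11: queue=[E,F,H,C] q_used=1 → run E
t=12: queue=[F,H,C] q_used=0 → run F
t=13: queue=[F,H,C] q_used=1 → run F
t=14: queue=[H,C] q_used=0 → run H
t=15: queue=[C] q_used=0 → run C
t=16: queue=[C] q_used=1 → run C
t=17: queue=[C] q_used=0 → run C
t=18: queue=[C] q_used=1 → run C
t=19: queue=[C] q_used=0 → run C
t=20: (idle)
t=21: (idle)
t=22: (idle)
t=23: (idle)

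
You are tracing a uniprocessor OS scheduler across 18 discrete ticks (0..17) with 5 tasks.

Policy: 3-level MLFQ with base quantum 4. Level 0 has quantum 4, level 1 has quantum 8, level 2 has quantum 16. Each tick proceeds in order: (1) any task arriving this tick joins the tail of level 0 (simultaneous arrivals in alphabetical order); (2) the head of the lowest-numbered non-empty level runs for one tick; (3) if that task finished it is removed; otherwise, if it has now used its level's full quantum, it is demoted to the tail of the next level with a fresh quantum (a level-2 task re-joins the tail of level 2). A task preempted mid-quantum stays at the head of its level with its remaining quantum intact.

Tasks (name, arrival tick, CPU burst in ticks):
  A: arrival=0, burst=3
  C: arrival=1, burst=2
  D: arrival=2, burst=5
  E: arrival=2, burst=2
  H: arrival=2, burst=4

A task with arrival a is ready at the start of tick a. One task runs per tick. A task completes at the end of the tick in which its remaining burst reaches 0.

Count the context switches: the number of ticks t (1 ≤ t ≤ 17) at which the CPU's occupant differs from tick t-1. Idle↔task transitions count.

context switches = 6

t=0: L0/L1/L2 = A/-/- → run A
t=1: L0/L1/L2 = AC/-/- → run A
t=2: L0/L1/L2 = ACDEH/-/- → run A
t=3: L0/L1/L2 = CDEH/-/- → run C
t=4: L0/L1/L2 = CDEH/-/- → run C
t=5: L0/L1/L2 = DEH/-/- → run D
t=6: L0/L1/L2 = DEH/-/- → run D
t=7: L0/L1/L2 = DEH/-/- → run D
t=8: L0/L1/L2 = DEH/-/- → run D
t=9: L0/L1/L2 = EH/D/- → run E
t=10: L0/L1/L2 = EH/D/- → run E
t=11: L0/L1/L2 = H/D/- → run H
t=12: L0/L1/L2 = H/D/- → run H
t=13: L0/L1/L2 = H/D/- → run H
t=14: L0/L1/L2 = H/D/- → run H
t=15: L0/L1/L2 = -/D/- → run D
t=16: (idle)
t=17: (idle)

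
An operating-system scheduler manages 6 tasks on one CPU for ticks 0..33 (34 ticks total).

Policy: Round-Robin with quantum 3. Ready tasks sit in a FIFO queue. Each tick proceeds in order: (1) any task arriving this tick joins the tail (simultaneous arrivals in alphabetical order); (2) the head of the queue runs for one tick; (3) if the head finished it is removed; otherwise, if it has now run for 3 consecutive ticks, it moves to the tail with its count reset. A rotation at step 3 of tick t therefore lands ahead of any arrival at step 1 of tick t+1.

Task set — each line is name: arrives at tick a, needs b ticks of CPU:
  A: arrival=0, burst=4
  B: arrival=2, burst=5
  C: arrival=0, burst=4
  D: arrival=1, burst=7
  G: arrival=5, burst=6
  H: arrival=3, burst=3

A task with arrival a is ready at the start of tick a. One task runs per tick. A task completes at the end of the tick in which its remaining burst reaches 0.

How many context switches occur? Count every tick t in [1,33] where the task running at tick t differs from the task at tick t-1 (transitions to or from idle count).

context switches = 12

t=0: queue=[A,C] q_used=0 → run A
t=1: queue=[A,C,D] q_used=1 → run A
t=2: queue=[A,C,D,B] q_used=2 → run A
t=3: queue=[C,D,B,A,H] q_used=0 → run C
t=4: queue=[C,D,B,A,H] q_used=1 → run C
t=5: queue=[C,D,B,A,H,G] q_used=2 → run C
t=6: queue=[D,B,A,H,G,C] q_used=0 → run D
t=7: queue=[D,B,A,H,G,C] q_used=1 → run D
t=8: queue=[D,B,A,H,G,C] q_used=2 → run D
t=9: queue=[B,A,H,G,C,D] q_used=0 → run B
t=10: queue=[B,A,H,G,C,D] q_used=1 → run B
t=11: queue=[B,A,H,G,C,D] q_used=2 → run B
t=12: queue=[A,H,G,C,D,B] q_used=0 → run A
t=13: queue=[H,G,C,D,B] q_used=0 → run H
t=14: queue=[H,G,C,D,B] q_used=1 → run H
t=15: queue=[H,G,C,D,B] q_used=2 → run H
t=16: queue=[G,C,D,B] q_used=0 → run G
t=17: queue=[G,C,D,B] q_used=1 → run G
t=18: queue=[G,C,D,B] q_used=2 → run G
t=19: queue=[C,D,B,G] q_used=0 → run C
t=20: queue=[D,B,G] q_used=0 → run D
t=21: queue=[D,B,G] q_used=1 → run D
t=22: queue=[D,B,G] q_used=2 → run D
t=23: queue=[B,G,D] q_used=0 → run B
t=24: queue=[B,G,D] q_used=1 → run B
t=25: queue=[G,D] q_used=0 → run G
t=26: queue=[G,D] q_used=1 → run G
t=27: queue=[G,D] q_used=2 → run G
t=28: queue=[D] q_used=0 → run D
t=29: (idle)
t=30: (idle)
t=31: (idle)
t=32: (idle)
t=33: (idle)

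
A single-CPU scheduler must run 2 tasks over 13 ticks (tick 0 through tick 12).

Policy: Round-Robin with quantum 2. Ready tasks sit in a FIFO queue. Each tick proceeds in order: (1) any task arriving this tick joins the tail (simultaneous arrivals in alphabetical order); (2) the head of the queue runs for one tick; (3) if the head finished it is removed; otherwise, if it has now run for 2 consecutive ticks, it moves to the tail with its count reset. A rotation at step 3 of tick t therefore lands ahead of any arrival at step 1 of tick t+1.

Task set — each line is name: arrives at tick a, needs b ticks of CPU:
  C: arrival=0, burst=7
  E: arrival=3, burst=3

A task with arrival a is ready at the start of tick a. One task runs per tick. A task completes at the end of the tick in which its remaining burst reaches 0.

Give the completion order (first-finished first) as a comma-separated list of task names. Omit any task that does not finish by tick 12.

t=0: queue=[C] q_used=0 → run C
t=1: queue=[C] q_used=1 → run C
t=2: queue=[C] q_used=0 → run C
t=3: queue=[C,E] q_used=1 → run C
t=4: queue=[E,C] q_used=0 → run E
t=5: queue=[E,C] q_used=1 → run E
t=6: queue=[C,E] q_used=0 → run C
t=7: queue=[C,E] q_used=1 → run C
t=8: queue=[E,C] q_used=0 → run E
t=9: queue=[C] q_used=0 → run C
t=10: (idle)
t=11: (idle)
t=12: (idle)

completion order = E, C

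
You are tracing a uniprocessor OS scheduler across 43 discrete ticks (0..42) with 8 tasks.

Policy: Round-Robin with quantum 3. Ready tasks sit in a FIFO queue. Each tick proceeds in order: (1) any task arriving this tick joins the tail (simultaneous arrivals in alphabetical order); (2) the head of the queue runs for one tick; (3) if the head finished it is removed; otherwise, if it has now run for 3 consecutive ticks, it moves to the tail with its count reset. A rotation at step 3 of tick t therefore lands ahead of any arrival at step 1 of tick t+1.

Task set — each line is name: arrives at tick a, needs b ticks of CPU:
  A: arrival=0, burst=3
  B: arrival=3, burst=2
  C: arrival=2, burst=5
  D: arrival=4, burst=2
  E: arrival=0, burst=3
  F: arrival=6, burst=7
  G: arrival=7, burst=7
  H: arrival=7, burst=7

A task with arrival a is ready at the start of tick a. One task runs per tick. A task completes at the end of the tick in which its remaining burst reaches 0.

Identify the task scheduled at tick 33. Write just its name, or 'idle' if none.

running at tick 33 = F

t=0: queue=[A,E] q_used=0 → run A
t=1: queue=[A,E] q_used=1 → run A
t=2: queue=[A,E,C] q_used=2 → run A
t=3: queue=[E,C,B] q_used=0 → run E
t=4: queue=[E,C,B,D] q_used=1 → run E
t=5: queue=[E,C,B,D] q_used=2 → run E
t=6: queue=[C,B,D,F] q_used=0 → run C
t=7: queue=[C,B,D,F,G,H] q_used=1 → run C
t=8: queue=[C,B,D,F,G,H] q_used=2 → run C
t=9: queue=[B,D,F,G,H,C] q_used=0 → run B
t=10: queue=[B,D,F,G,H,C] q_used=1 → run B
t=11: queue=[D,F,G,H,C] q_used=0 → run D
t=12: queue=[D,F,G,H,C] q_used=1 → run D
t=13: queue=[F,G,H,C] q_used=0 → run F
t=14: queue=[F,G,H,C] q_used=1 → run F
t=15: queue=[F,G,H,C] q_used=2 → run F
t=16: queue=[G,H,C,F] q_used=0 → run G
t=17: queue=[G,H,C,F] q_used=1 → run G
t=18: queue=[G,H,C,F] q_used=2 → run G
t=19: queue=[H,C,F,G] q_used=0 → run H
t=20: queue=[H,C,F,G] q_used=1 → run H
t=21: queue=[H,C,F,G] q_used=2 → run H
t=22: queue=[C,F,G,H] q_used=0 → run C
t=23: queue=[C,F,G,H] q_used=1 → run C
t=24: queue=[F,G,H] q_used=0 → run F
t=25: queue=[F,G,H] q_used=1 → run F
t=26: queue=[F,G,H] q_used=2 → run F
t=27: queue=[G,H,F] q_used=0 → run G
t=28: queue=[G,H,F] q_used=1 → run G
t=29: queue=[G,H,F] q_used=2 → run G
t=30: queue=[H,F,G] q_used=0 → run H
t=31: queue=[H,F,G] q_used=1 → run H
t=32: queue=[H,F,G] q_used=2 → run H
t=33: queue=[F,G,H] q_used=0 → run F
t=34: queue=[G,H] q_used=0 → run G
t=35: queue=[H] q_used=0 → run H
t=36: (idle)
t=37: (idle)
t=38: (idle)
t=39: (idle)
t=40: (idle)
t=41: (idle)
t=42: (idle)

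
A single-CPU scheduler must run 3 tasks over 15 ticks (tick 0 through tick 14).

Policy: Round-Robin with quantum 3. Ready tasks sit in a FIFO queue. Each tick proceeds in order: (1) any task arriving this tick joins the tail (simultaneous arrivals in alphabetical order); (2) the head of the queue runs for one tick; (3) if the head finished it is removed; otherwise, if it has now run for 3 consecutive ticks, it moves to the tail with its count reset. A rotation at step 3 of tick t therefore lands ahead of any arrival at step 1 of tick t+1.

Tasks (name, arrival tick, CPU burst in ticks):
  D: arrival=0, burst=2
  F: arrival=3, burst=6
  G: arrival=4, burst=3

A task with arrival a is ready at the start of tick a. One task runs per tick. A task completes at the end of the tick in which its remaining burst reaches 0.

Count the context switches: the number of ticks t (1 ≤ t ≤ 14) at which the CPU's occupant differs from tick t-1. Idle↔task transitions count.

t=0: queue=[D] q_used=0 → run D
t=1: queue=[D] q_used=1 → run D
t=2: (idle)
t=3: queue=[F] q_used=0 → run F
t=4: queue=[F,G] q_used=1 → run F
t=5: queue=[F,G] q_used=2 → run F
t=6: queue=[G,F] q_used=0 → run G
t=7: queue=[G,F] q_used=1 → run G
t=8: queue=[G,F] q_used=2 → run G
t=9: queue=[F] q_used=0 → run F
t=10: queue=[F] q_used=1 → run F
t=11: queue=[F] q_used=2 → run F
t=12: (idle)
t=13: (idle)
t=14: (idle)

context switches = 5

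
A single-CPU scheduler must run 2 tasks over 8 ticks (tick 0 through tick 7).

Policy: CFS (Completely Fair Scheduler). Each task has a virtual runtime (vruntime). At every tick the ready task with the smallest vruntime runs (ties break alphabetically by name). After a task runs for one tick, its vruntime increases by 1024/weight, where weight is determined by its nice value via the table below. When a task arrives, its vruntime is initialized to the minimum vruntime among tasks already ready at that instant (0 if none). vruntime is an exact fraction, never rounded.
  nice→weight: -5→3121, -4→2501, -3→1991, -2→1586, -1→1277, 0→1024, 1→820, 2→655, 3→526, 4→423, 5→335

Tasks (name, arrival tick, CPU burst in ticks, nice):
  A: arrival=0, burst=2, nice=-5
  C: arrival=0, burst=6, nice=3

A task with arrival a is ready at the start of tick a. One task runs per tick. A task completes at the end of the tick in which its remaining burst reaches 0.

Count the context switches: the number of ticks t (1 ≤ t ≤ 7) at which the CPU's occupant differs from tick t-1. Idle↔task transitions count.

context switches = 3

t=0: vr[A=0 C=0] → run A
t=1: vr[A=1024/3121 C=0] → run C
t=2: vr[A=1024/3121 C=512/263] → run A
t=3: vr[C=512/263] → run C
t=4: vr[C=1024/263] → run C
t=5: vr[C=1536/263] → run C
t=6: vr[C=2048/263] → run C
t=7: vr[C=2560/263] → run C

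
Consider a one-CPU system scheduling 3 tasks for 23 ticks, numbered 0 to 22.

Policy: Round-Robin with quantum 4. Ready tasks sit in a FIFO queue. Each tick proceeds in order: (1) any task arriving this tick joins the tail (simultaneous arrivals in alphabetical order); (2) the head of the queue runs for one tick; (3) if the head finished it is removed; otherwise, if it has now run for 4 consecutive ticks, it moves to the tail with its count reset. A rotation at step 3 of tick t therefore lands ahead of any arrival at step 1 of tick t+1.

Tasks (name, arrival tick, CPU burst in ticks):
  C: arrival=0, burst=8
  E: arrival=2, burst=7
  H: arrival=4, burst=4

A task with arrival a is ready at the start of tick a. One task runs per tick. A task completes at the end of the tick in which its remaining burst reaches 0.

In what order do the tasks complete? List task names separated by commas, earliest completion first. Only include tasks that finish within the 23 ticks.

t=0: queue=[C] q_used=0 → run C
t=1: queue=[C] q_used=1 → run C
t=2: queue=[C,E] q_used=2 → run C
t=3: queue=[C,E] q_used=3 → run C
t=4: queue=[E,C,H] q_used=0 → run E
t=5: queue=[E,C,H] q_used=1 → run E
t=6: queue=[E,C,H] q_used=2 → run E
t=7: queue=[E,C,H] q_used=3 → run E
t=8: queue=[C,H,E] q_used=0 → run C
t=9: queue=[C,H,E] q_used=1 → run C
t=10: queue=[C,H,E] q_used=2 → run C
t=11: queue=[C,H,E] q_used=3 → run C
t=12: queue=[H,E] q_used=0 → run H
t=13: queue=[H,E] q_used=1 → run H
t=14: queue=[H,E] q_used=2 → run H
t=15: queue=[H,E] q_used=3 → run H
t=16: queue=[E] q_used=0 → run E
t=17: queue=[E] q_used=1 → run E
t=18: queue=[E] q_used=2 → run E
t=19: (idle)
t=20: (idle)
t=21: (idle)
t=22: (idle)

completion order = C, H, E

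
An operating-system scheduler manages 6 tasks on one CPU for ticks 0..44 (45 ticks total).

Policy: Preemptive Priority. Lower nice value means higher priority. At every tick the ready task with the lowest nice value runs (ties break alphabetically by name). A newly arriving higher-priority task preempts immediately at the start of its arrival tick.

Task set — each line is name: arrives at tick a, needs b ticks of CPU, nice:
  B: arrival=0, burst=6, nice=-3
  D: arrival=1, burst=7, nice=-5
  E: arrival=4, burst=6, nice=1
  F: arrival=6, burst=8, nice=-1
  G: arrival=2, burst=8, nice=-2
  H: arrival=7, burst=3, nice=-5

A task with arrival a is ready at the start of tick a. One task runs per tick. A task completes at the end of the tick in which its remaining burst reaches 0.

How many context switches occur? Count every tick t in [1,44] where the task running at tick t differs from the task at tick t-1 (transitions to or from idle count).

t=0: ready={B} → run B
t=1: ready={B,D} → run D
t=2: ready={B,D,G} → run D
t=3: ready={B,D,G} → run D
t=4: ready={B,D,E,G} → run D
t=5: ready={B,D,E,G} → run D
t=6: ready={B,D,E,F,G} → run D
t=7: ready={B,D,E,F,G,H} → run D
t=8: ready={B,E,F,G,H} → run H
t=9: ready={B,E,F,G,H} → run H
t=10: ready={B,E,F,G,H} → run H
t=11: ready={B,E,F,G} → run B
t=12: ready={B,E,F,G} → run B
t=13: ready={B,E,F,G} → run B
t=14: ready={B,E,F,G} → run B
t=15: ready={B,E,F,G} → run B
t=16: ready={E,F,G} → run G
t=17: ready={E,F,G} → run G
t=18: ready={E,F,G} → run G
t=19: ready={E,F,G} → run G
t=20: ready={E,F,G} → run G
t=21: ready={E,F,G} → run G
t=22: ready={E,F,G} → run G
t=23: ready={E,F,G} → run G
t=24: ready={E,F} → run F
t=25: ready={E,F} → run F
t=26: ready={E,F} → run F
t=27: ready={E,F} → run F
t=28: ready={E,F} → run F
t=29: ready={E,F} → run F
t=30: ready={E,F} → run F
t=31: ready={E,F} → run F
t=32: ready={E} → run E
t=33: ready={E} → run E
t=34: ready={E} → run E
t=35: ready={E} → run E
t=36: ready={E} → run E
t=37: ready={E} → run E
t=38: (idle)
t=39: (idle)
t=40: (idle)
t=41: (idle)
t=42: (idle)
t=43: (idle)
t=44: (idle)

context switches = 7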